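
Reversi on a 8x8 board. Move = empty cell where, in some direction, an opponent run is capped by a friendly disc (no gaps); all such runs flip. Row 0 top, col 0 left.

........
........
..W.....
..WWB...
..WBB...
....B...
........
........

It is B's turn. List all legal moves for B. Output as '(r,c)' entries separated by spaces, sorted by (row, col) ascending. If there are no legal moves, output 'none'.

Answer: (1,1) (2,1) (2,3) (3,1) (4,1)

Derivation:
(1,1): flips 2 -> legal
(1,2): no bracket -> illegal
(1,3): no bracket -> illegal
(2,1): flips 1 -> legal
(2,3): flips 1 -> legal
(2,4): no bracket -> illegal
(3,1): flips 2 -> legal
(4,1): flips 1 -> legal
(5,1): no bracket -> illegal
(5,2): no bracket -> illegal
(5,3): no bracket -> illegal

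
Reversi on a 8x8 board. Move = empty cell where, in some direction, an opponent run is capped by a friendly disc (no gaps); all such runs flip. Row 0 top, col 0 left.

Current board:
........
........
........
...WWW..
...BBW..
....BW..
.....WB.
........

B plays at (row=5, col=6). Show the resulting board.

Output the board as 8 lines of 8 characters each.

Answer: ........
........
........
...WWW..
...BBW..
....BBB.
.....WB.
........

Derivation:
Place B at (5,6); scan 8 dirs for brackets.
Dir NW: opp run (4,5) (3,4), next='.' -> no flip
Dir N: first cell '.' (not opp) -> no flip
Dir NE: first cell '.' (not opp) -> no flip
Dir W: opp run (5,5) capped by B -> flip
Dir E: first cell '.' (not opp) -> no flip
Dir SW: opp run (6,5), next='.' -> no flip
Dir S: first cell 'B' (not opp) -> no flip
Dir SE: first cell '.' (not opp) -> no flip
All flips: (5,5)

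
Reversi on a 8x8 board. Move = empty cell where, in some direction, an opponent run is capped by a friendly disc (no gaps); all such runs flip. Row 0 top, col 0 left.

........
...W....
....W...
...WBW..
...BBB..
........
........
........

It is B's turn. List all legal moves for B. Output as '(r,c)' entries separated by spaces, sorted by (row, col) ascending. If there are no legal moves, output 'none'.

(0,2): no bracket -> illegal
(0,3): no bracket -> illegal
(0,4): no bracket -> illegal
(1,2): no bracket -> illegal
(1,4): flips 1 -> legal
(1,5): no bracket -> illegal
(2,2): flips 1 -> legal
(2,3): flips 1 -> legal
(2,5): flips 1 -> legal
(2,6): flips 1 -> legal
(3,2): flips 1 -> legal
(3,6): flips 1 -> legal
(4,2): no bracket -> illegal
(4,6): no bracket -> illegal

Answer: (1,4) (2,2) (2,3) (2,5) (2,6) (3,2) (3,6)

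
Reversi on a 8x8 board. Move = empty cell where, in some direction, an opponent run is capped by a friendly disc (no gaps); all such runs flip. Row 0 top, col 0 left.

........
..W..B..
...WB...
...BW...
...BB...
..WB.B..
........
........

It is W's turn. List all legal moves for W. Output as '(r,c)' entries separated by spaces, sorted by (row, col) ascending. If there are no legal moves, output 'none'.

Answer: (1,4) (2,5) (3,2) (5,4) (6,3)

Derivation:
(0,4): no bracket -> illegal
(0,5): no bracket -> illegal
(0,6): no bracket -> illegal
(1,3): no bracket -> illegal
(1,4): flips 1 -> legal
(1,6): no bracket -> illegal
(2,2): no bracket -> illegal
(2,5): flips 1 -> legal
(2,6): no bracket -> illegal
(3,2): flips 1 -> legal
(3,5): no bracket -> illegal
(4,2): no bracket -> illegal
(4,5): no bracket -> illegal
(4,6): no bracket -> illegal
(5,4): flips 2 -> legal
(5,6): no bracket -> illegal
(6,2): no bracket -> illegal
(6,3): flips 3 -> legal
(6,4): no bracket -> illegal
(6,5): no bracket -> illegal
(6,6): no bracket -> illegal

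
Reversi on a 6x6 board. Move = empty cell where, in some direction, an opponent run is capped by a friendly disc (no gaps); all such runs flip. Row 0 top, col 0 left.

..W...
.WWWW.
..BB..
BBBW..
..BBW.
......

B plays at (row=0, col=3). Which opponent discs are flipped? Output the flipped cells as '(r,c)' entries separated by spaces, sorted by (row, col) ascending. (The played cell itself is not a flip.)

Dir NW: edge -> no flip
Dir N: edge -> no flip
Dir NE: edge -> no flip
Dir W: opp run (0,2), next='.' -> no flip
Dir E: first cell '.' (not opp) -> no flip
Dir SW: opp run (1,2), next='.' -> no flip
Dir S: opp run (1,3) capped by B -> flip
Dir SE: opp run (1,4), next='.' -> no flip

Answer: (1,3)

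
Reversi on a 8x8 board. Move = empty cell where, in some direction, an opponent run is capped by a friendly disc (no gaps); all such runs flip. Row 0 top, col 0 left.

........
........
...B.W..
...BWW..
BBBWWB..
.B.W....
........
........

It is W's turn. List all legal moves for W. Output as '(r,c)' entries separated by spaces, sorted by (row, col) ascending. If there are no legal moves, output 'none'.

(1,2): flips 1 -> legal
(1,3): flips 2 -> legal
(1,4): no bracket -> illegal
(2,2): flips 1 -> legal
(2,4): no bracket -> illegal
(3,0): no bracket -> illegal
(3,1): flips 1 -> legal
(3,2): flips 1 -> legal
(3,6): no bracket -> illegal
(4,6): flips 1 -> legal
(5,0): no bracket -> illegal
(5,2): no bracket -> illegal
(5,4): no bracket -> illegal
(5,5): flips 1 -> legal
(5,6): flips 1 -> legal
(6,0): no bracket -> illegal
(6,1): no bracket -> illegal
(6,2): no bracket -> illegal

Answer: (1,2) (1,3) (2,2) (3,1) (3,2) (4,6) (5,5) (5,6)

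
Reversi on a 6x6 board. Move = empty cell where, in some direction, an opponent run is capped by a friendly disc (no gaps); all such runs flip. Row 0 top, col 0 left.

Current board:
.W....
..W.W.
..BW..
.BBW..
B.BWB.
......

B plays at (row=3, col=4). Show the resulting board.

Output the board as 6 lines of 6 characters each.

Answer: .W....
..W.W.
..BW..
.BBBB.
B.BWB.
......

Derivation:
Place B at (3,4); scan 8 dirs for brackets.
Dir NW: opp run (2,3) (1,2) (0,1), next=edge -> no flip
Dir N: first cell '.' (not opp) -> no flip
Dir NE: first cell '.' (not opp) -> no flip
Dir W: opp run (3,3) capped by B -> flip
Dir E: first cell '.' (not opp) -> no flip
Dir SW: opp run (4,3), next='.' -> no flip
Dir S: first cell 'B' (not opp) -> no flip
Dir SE: first cell '.' (not opp) -> no flip
All flips: (3,3)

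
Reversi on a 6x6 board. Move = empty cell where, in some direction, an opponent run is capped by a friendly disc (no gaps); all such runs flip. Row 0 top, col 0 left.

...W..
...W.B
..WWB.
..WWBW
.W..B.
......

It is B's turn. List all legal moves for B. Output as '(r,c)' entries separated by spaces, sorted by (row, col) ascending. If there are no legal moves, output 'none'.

Answer: (0,2) (1,1) (1,2) (2,1) (3,1) (4,2)

Derivation:
(0,2): flips 1 -> legal
(0,4): no bracket -> illegal
(1,1): flips 2 -> legal
(1,2): flips 1 -> legal
(1,4): no bracket -> illegal
(2,1): flips 2 -> legal
(2,5): no bracket -> illegal
(3,0): no bracket -> illegal
(3,1): flips 2 -> legal
(4,0): no bracket -> illegal
(4,2): flips 1 -> legal
(4,3): no bracket -> illegal
(4,5): no bracket -> illegal
(5,0): no bracket -> illegal
(5,1): no bracket -> illegal
(5,2): no bracket -> illegal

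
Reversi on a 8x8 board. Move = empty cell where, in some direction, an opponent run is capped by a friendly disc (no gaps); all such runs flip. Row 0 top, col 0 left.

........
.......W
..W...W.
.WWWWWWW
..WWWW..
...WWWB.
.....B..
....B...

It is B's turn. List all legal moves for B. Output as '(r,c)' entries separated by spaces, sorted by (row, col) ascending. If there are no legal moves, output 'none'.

Answer: (2,1) (2,3) (2,5) (5,2)

Derivation:
(0,6): no bracket -> illegal
(0,7): no bracket -> illegal
(1,1): no bracket -> illegal
(1,2): no bracket -> illegal
(1,3): no bracket -> illegal
(1,5): no bracket -> illegal
(1,6): no bracket -> illegal
(2,0): no bracket -> illegal
(2,1): flips 3 -> legal
(2,3): flips 2 -> legal
(2,4): no bracket -> illegal
(2,5): flips 3 -> legal
(2,7): no bracket -> illegal
(3,0): no bracket -> illegal
(4,0): no bracket -> illegal
(4,1): no bracket -> illegal
(4,6): no bracket -> illegal
(4,7): no bracket -> illegal
(5,1): no bracket -> illegal
(5,2): flips 3 -> legal
(6,2): no bracket -> illegal
(6,3): no bracket -> illegal
(6,4): no bracket -> illegal
(6,6): no bracket -> illegal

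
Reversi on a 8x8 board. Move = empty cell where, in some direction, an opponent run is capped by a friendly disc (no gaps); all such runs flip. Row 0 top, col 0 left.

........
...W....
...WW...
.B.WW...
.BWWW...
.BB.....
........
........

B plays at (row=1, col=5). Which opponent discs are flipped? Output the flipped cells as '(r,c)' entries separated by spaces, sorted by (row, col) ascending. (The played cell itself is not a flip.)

Dir NW: first cell '.' (not opp) -> no flip
Dir N: first cell '.' (not opp) -> no flip
Dir NE: first cell '.' (not opp) -> no flip
Dir W: first cell '.' (not opp) -> no flip
Dir E: first cell '.' (not opp) -> no flip
Dir SW: opp run (2,4) (3,3) (4,2) capped by B -> flip
Dir S: first cell '.' (not opp) -> no flip
Dir SE: first cell '.' (not opp) -> no flip

Answer: (2,4) (3,3) (4,2)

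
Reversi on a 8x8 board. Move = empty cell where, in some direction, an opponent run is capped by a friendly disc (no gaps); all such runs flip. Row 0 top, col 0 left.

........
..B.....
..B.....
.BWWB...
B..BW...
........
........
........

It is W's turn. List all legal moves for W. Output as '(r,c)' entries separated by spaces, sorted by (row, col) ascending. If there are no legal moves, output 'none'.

Answer: (0,2) (1,1) (2,4) (3,0) (3,5) (4,2) (5,3) (5,4)

Derivation:
(0,1): no bracket -> illegal
(0,2): flips 2 -> legal
(0,3): no bracket -> illegal
(1,1): flips 1 -> legal
(1,3): no bracket -> illegal
(2,0): no bracket -> illegal
(2,1): no bracket -> illegal
(2,3): no bracket -> illegal
(2,4): flips 1 -> legal
(2,5): no bracket -> illegal
(3,0): flips 1 -> legal
(3,5): flips 1 -> legal
(4,1): no bracket -> illegal
(4,2): flips 1 -> legal
(4,5): no bracket -> illegal
(5,0): no bracket -> illegal
(5,1): no bracket -> illegal
(5,2): no bracket -> illegal
(5,3): flips 1 -> legal
(5,4): flips 1 -> legal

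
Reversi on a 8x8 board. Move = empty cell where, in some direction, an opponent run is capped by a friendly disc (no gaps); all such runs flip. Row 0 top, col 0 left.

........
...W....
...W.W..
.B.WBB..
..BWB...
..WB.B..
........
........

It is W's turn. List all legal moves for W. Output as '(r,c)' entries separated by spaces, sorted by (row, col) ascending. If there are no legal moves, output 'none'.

(2,0): no bracket -> illegal
(2,1): no bracket -> illegal
(2,2): no bracket -> illegal
(2,4): no bracket -> illegal
(2,6): no bracket -> illegal
(3,0): no bracket -> illegal
(3,2): flips 1 -> legal
(3,6): flips 2 -> legal
(4,0): no bracket -> illegal
(4,1): flips 1 -> legal
(4,5): flips 3 -> legal
(4,6): no bracket -> illegal
(5,1): flips 1 -> legal
(5,4): flips 1 -> legal
(5,6): no bracket -> illegal
(6,2): no bracket -> illegal
(6,3): flips 1 -> legal
(6,4): no bracket -> illegal
(6,5): no bracket -> illegal
(6,6): flips 2 -> legal

Answer: (3,2) (3,6) (4,1) (4,5) (5,1) (5,4) (6,3) (6,6)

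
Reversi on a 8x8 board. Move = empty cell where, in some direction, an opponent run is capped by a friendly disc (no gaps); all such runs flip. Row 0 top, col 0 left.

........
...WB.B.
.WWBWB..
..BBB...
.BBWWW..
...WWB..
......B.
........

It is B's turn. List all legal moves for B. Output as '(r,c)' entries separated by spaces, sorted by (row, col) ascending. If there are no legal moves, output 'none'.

Answer: (0,3) (1,0) (1,1) (1,2) (1,5) (2,0) (3,5) (4,6) (5,2) (5,6) (6,3) (6,4) (6,5)

Derivation:
(0,2): no bracket -> illegal
(0,3): flips 1 -> legal
(0,4): no bracket -> illegal
(1,0): flips 1 -> legal
(1,1): flips 1 -> legal
(1,2): flips 2 -> legal
(1,5): flips 1 -> legal
(2,0): flips 2 -> legal
(3,0): no bracket -> illegal
(3,1): no bracket -> illegal
(3,5): flips 1 -> legal
(3,6): no bracket -> illegal
(4,6): flips 3 -> legal
(5,2): flips 3 -> legal
(5,6): flips 1 -> legal
(6,2): no bracket -> illegal
(6,3): flips 2 -> legal
(6,4): flips 3 -> legal
(6,5): flips 2 -> legal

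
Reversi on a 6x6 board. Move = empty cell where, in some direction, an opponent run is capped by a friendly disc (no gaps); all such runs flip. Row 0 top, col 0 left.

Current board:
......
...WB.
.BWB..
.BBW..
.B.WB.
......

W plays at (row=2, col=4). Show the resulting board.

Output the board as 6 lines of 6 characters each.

Answer: ......
...WB.
.BWWW.
.BBW..
.B.WB.
......

Derivation:
Place W at (2,4); scan 8 dirs for brackets.
Dir NW: first cell 'W' (not opp) -> no flip
Dir N: opp run (1,4), next='.' -> no flip
Dir NE: first cell '.' (not opp) -> no flip
Dir W: opp run (2,3) capped by W -> flip
Dir E: first cell '.' (not opp) -> no flip
Dir SW: first cell 'W' (not opp) -> no flip
Dir S: first cell '.' (not opp) -> no flip
Dir SE: first cell '.' (not opp) -> no flip
All flips: (2,3)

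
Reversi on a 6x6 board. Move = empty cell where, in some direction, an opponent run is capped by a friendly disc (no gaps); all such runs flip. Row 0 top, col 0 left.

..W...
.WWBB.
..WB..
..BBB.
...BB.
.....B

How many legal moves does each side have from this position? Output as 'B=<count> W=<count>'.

Answer: B=5 W=5

Derivation:
-- B to move --
(0,0): flips 2 -> legal
(0,1): flips 1 -> legal
(0,3): no bracket -> illegal
(1,0): flips 2 -> legal
(2,0): no bracket -> illegal
(2,1): flips 1 -> legal
(3,1): flips 1 -> legal
B mobility = 5
-- W to move --
(0,3): no bracket -> illegal
(0,4): flips 1 -> legal
(0,5): no bracket -> illegal
(1,5): flips 2 -> legal
(2,1): no bracket -> illegal
(2,4): flips 2 -> legal
(2,5): no bracket -> illegal
(3,1): no bracket -> illegal
(3,5): no bracket -> illegal
(4,1): no bracket -> illegal
(4,2): flips 1 -> legal
(4,5): flips 2 -> legal
(5,2): no bracket -> illegal
(5,3): no bracket -> illegal
(5,4): no bracket -> illegal
W mobility = 5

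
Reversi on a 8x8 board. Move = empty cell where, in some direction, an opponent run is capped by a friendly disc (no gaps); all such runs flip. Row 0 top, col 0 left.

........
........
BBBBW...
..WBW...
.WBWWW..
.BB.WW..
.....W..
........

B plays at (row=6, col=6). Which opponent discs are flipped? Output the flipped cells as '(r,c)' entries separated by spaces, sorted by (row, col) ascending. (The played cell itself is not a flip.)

Dir NW: opp run (5,5) (4,4) capped by B -> flip
Dir N: first cell '.' (not opp) -> no flip
Dir NE: first cell '.' (not opp) -> no flip
Dir W: opp run (6,5), next='.' -> no flip
Dir E: first cell '.' (not opp) -> no flip
Dir SW: first cell '.' (not opp) -> no flip
Dir S: first cell '.' (not opp) -> no flip
Dir SE: first cell '.' (not opp) -> no flip

Answer: (4,4) (5,5)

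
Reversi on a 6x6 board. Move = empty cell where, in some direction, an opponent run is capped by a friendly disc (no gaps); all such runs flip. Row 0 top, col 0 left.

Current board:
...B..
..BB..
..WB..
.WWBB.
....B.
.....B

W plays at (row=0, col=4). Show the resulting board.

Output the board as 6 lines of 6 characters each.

Place W at (0,4); scan 8 dirs for brackets.
Dir NW: edge -> no flip
Dir N: edge -> no flip
Dir NE: edge -> no flip
Dir W: opp run (0,3), next='.' -> no flip
Dir E: first cell '.' (not opp) -> no flip
Dir SW: opp run (1,3) capped by W -> flip
Dir S: first cell '.' (not opp) -> no flip
Dir SE: first cell '.' (not opp) -> no flip
All flips: (1,3)

Answer: ...BW.
..BW..
..WB..
.WWBB.
....B.
.....B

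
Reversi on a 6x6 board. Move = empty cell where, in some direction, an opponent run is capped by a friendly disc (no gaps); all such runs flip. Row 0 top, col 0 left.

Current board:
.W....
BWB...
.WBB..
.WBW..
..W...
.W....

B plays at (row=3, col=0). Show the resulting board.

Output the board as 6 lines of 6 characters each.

Place B at (3,0); scan 8 dirs for brackets.
Dir NW: edge -> no flip
Dir N: first cell '.' (not opp) -> no flip
Dir NE: opp run (2,1) capped by B -> flip
Dir W: edge -> no flip
Dir E: opp run (3,1) capped by B -> flip
Dir SW: edge -> no flip
Dir S: first cell '.' (not opp) -> no flip
Dir SE: first cell '.' (not opp) -> no flip
All flips: (2,1) (3,1)

Answer: .W....
BWB...
.BBB..
BBBW..
..W...
.W....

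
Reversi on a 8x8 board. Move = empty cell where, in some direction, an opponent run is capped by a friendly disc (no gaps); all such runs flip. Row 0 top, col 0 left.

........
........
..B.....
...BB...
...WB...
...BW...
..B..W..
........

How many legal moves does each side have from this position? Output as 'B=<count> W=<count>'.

-- B to move --
(3,2): no bracket -> illegal
(4,2): flips 1 -> legal
(4,5): no bracket -> illegal
(5,2): flips 1 -> legal
(5,5): flips 1 -> legal
(5,6): no bracket -> illegal
(6,3): no bracket -> illegal
(6,4): flips 1 -> legal
(6,6): no bracket -> illegal
(7,4): no bracket -> illegal
(7,5): no bracket -> illegal
(7,6): no bracket -> illegal
B mobility = 4
-- W to move --
(1,1): no bracket -> illegal
(1,2): no bracket -> illegal
(1,3): no bracket -> illegal
(2,1): no bracket -> illegal
(2,3): flips 1 -> legal
(2,4): flips 2 -> legal
(2,5): flips 1 -> legal
(3,1): no bracket -> illegal
(3,2): no bracket -> illegal
(3,5): no bracket -> illegal
(4,2): no bracket -> illegal
(4,5): flips 1 -> legal
(5,1): no bracket -> illegal
(5,2): flips 1 -> legal
(5,5): no bracket -> illegal
(6,1): no bracket -> illegal
(6,3): flips 1 -> legal
(6,4): no bracket -> illegal
(7,1): no bracket -> illegal
(7,2): no bracket -> illegal
(7,3): no bracket -> illegal
W mobility = 6

Answer: B=4 W=6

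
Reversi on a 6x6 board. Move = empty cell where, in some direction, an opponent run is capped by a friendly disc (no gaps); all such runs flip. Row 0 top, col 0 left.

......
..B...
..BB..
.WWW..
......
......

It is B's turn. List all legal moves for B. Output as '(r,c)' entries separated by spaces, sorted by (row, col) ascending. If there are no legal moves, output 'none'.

(2,0): no bracket -> illegal
(2,1): no bracket -> illegal
(2,4): no bracket -> illegal
(3,0): no bracket -> illegal
(3,4): no bracket -> illegal
(4,0): flips 1 -> legal
(4,1): flips 1 -> legal
(4,2): flips 1 -> legal
(4,3): flips 1 -> legal
(4,4): flips 1 -> legal

Answer: (4,0) (4,1) (4,2) (4,3) (4,4)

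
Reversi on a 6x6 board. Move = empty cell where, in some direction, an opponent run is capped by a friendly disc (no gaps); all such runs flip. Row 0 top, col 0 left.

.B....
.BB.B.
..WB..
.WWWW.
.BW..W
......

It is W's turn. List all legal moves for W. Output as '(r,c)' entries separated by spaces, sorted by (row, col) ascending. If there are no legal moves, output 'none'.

(0,0): flips 1 -> legal
(0,2): flips 1 -> legal
(0,3): no bracket -> illegal
(0,4): no bracket -> illegal
(0,5): flips 2 -> legal
(1,0): no bracket -> illegal
(1,3): flips 1 -> legal
(1,5): no bracket -> illegal
(2,0): no bracket -> illegal
(2,1): no bracket -> illegal
(2,4): flips 1 -> legal
(2,5): no bracket -> illegal
(3,0): no bracket -> illegal
(4,0): flips 1 -> legal
(5,0): flips 1 -> legal
(5,1): flips 1 -> legal
(5,2): no bracket -> illegal

Answer: (0,0) (0,2) (0,5) (1,3) (2,4) (4,0) (5,0) (5,1)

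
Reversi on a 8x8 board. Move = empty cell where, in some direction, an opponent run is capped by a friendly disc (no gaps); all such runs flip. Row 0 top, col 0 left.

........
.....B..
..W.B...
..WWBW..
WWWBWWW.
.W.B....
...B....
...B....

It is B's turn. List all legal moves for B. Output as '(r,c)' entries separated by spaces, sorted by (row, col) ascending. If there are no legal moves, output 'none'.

Answer: (2,1) (2,3) (2,6) (3,1) (3,6) (4,7) (5,4) (5,6) (5,7) (6,0)

Derivation:
(1,1): no bracket -> illegal
(1,2): no bracket -> illegal
(1,3): no bracket -> illegal
(2,1): flips 1 -> legal
(2,3): flips 1 -> legal
(2,5): no bracket -> illegal
(2,6): flips 2 -> legal
(3,0): no bracket -> illegal
(3,1): flips 3 -> legal
(3,6): flips 1 -> legal
(3,7): no bracket -> illegal
(4,7): flips 3 -> legal
(5,0): no bracket -> illegal
(5,2): no bracket -> illegal
(5,4): flips 1 -> legal
(5,5): no bracket -> illegal
(5,6): flips 1 -> legal
(5,7): flips 2 -> legal
(6,0): flips 3 -> legal
(6,1): no bracket -> illegal
(6,2): no bracket -> illegal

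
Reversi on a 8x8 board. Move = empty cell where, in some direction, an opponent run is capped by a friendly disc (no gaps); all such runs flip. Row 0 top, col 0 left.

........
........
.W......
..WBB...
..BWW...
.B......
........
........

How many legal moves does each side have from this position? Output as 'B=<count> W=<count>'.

Answer: B=7 W=7

Derivation:
-- B to move --
(1,0): no bracket -> illegal
(1,1): no bracket -> illegal
(1,2): no bracket -> illegal
(2,0): no bracket -> illegal
(2,2): flips 1 -> legal
(2,3): no bracket -> illegal
(3,0): no bracket -> illegal
(3,1): flips 1 -> legal
(3,5): no bracket -> illegal
(4,1): no bracket -> illegal
(4,5): flips 2 -> legal
(5,2): flips 1 -> legal
(5,3): flips 1 -> legal
(5,4): flips 1 -> legal
(5,5): flips 1 -> legal
B mobility = 7
-- W to move --
(2,2): flips 1 -> legal
(2,3): flips 1 -> legal
(2,4): flips 1 -> legal
(2,5): flips 1 -> legal
(3,1): no bracket -> illegal
(3,5): flips 2 -> legal
(4,0): no bracket -> illegal
(4,1): flips 1 -> legal
(4,5): no bracket -> illegal
(5,0): no bracket -> illegal
(5,2): flips 1 -> legal
(5,3): no bracket -> illegal
(6,0): no bracket -> illegal
(6,1): no bracket -> illegal
(6,2): no bracket -> illegal
W mobility = 7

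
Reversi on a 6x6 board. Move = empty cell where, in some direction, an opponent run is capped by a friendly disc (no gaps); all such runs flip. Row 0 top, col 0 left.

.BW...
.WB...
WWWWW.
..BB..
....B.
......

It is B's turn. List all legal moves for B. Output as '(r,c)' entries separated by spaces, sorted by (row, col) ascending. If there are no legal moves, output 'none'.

(0,0): flips 2 -> legal
(0,3): flips 1 -> legal
(1,0): flips 2 -> legal
(1,3): flips 1 -> legal
(1,4): flips 1 -> legal
(1,5): flips 1 -> legal
(2,5): no bracket -> illegal
(3,0): flips 1 -> legal
(3,1): flips 2 -> legal
(3,4): flips 1 -> legal
(3,5): no bracket -> illegal

Answer: (0,0) (0,3) (1,0) (1,3) (1,4) (1,5) (3,0) (3,1) (3,4)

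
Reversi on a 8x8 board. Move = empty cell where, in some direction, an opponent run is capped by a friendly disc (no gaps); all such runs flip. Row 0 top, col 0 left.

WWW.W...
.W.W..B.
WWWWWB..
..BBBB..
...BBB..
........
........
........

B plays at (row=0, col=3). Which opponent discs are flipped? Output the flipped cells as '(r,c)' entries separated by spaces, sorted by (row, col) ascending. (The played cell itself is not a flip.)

Answer: (1,3) (2,3)

Derivation:
Dir NW: edge -> no flip
Dir N: edge -> no flip
Dir NE: edge -> no flip
Dir W: opp run (0,2) (0,1) (0,0), next=edge -> no flip
Dir E: opp run (0,4), next='.' -> no flip
Dir SW: first cell '.' (not opp) -> no flip
Dir S: opp run (1,3) (2,3) capped by B -> flip
Dir SE: first cell '.' (not opp) -> no flip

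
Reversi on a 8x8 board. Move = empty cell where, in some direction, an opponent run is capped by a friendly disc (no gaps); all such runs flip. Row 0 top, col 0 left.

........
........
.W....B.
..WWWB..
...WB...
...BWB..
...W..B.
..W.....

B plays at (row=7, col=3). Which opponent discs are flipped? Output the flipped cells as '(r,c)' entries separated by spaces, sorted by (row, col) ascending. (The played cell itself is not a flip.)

Dir NW: first cell '.' (not opp) -> no flip
Dir N: opp run (6,3) capped by B -> flip
Dir NE: first cell '.' (not opp) -> no flip
Dir W: opp run (7,2), next='.' -> no flip
Dir E: first cell '.' (not opp) -> no flip
Dir SW: edge -> no flip
Dir S: edge -> no flip
Dir SE: edge -> no flip

Answer: (6,3)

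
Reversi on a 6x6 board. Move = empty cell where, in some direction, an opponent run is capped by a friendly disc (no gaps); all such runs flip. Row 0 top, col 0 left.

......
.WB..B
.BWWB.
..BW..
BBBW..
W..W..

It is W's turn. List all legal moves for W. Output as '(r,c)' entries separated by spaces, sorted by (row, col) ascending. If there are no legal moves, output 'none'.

(0,1): flips 1 -> legal
(0,2): flips 1 -> legal
(0,3): no bracket -> illegal
(0,4): no bracket -> illegal
(0,5): no bracket -> illegal
(1,0): flips 2 -> legal
(1,3): flips 1 -> legal
(1,4): no bracket -> illegal
(2,0): flips 1 -> legal
(2,5): flips 1 -> legal
(3,0): flips 1 -> legal
(3,1): flips 3 -> legal
(3,4): no bracket -> illegal
(3,5): no bracket -> illegal
(5,1): flips 1 -> legal
(5,2): flips 2 -> legal

Answer: (0,1) (0,2) (1,0) (1,3) (2,0) (2,5) (3,0) (3,1) (5,1) (5,2)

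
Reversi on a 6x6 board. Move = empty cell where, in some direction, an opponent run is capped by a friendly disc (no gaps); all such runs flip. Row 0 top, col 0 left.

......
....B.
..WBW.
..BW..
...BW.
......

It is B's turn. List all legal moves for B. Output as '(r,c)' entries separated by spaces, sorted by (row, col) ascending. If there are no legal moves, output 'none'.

Answer: (1,2) (2,1) (2,5) (3,4) (4,5)

Derivation:
(1,1): no bracket -> illegal
(1,2): flips 1 -> legal
(1,3): no bracket -> illegal
(1,5): no bracket -> illegal
(2,1): flips 1 -> legal
(2,5): flips 1 -> legal
(3,1): no bracket -> illegal
(3,4): flips 2 -> legal
(3,5): no bracket -> illegal
(4,2): no bracket -> illegal
(4,5): flips 1 -> legal
(5,3): no bracket -> illegal
(5,4): no bracket -> illegal
(5,5): no bracket -> illegal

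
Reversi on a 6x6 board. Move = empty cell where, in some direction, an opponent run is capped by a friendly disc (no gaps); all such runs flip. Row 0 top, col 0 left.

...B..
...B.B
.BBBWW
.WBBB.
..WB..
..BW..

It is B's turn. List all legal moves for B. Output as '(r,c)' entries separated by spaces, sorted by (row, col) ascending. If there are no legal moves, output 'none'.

Answer: (1,4) (3,0) (3,5) (4,0) (4,1) (5,1) (5,4)

Derivation:
(1,4): flips 1 -> legal
(2,0): no bracket -> illegal
(3,0): flips 1 -> legal
(3,5): flips 2 -> legal
(4,0): flips 1 -> legal
(4,1): flips 2 -> legal
(4,4): no bracket -> illegal
(5,1): flips 1 -> legal
(5,4): flips 1 -> legal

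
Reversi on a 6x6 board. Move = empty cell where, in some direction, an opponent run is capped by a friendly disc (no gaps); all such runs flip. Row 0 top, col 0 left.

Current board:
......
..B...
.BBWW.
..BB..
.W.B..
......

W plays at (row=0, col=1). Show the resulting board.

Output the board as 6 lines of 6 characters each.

Place W at (0,1); scan 8 dirs for brackets.
Dir NW: edge -> no flip
Dir N: edge -> no flip
Dir NE: edge -> no flip
Dir W: first cell '.' (not opp) -> no flip
Dir E: first cell '.' (not opp) -> no flip
Dir SW: first cell '.' (not opp) -> no flip
Dir S: first cell '.' (not opp) -> no flip
Dir SE: opp run (1,2) capped by W -> flip
All flips: (1,2)

Answer: .W....
..W...
.BBWW.
..BB..
.W.B..
......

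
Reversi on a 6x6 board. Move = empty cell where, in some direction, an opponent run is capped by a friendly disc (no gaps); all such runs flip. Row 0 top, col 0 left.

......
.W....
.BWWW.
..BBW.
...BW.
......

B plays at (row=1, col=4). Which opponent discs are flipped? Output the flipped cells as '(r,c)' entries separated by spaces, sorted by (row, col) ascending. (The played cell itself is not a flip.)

Dir NW: first cell '.' (not opp) -> no flip
Dir N: first cell '.' (not opp) -> no flip
Dir NE: first cell '.' (not opp) -> no flip
Dir W: first cell '.' (not opp) -> no flip
Dir E: first cell '.' (not opp) -> no flip
Dir SW: opp run (2,3) capped by B -> flip
Dir S: opp run (2,4) (3,4) (4,4), next='.' -> no flip
Dir SE: first cell '.' (not opp) -> no flip

Answer: (2,3)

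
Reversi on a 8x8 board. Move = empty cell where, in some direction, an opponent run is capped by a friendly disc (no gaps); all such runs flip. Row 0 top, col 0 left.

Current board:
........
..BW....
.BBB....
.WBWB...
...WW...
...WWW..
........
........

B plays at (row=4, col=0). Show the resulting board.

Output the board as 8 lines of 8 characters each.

Answer: ........
..BW....
.BBB....
.BBWB...
B..WW...
...WWW..
........
........

Derivation:
Place B at (4,0); scan 8 dirs for brackets.
Dir NW: edge -> no flip
Dir N: first cell '.' (not opp) -> no flip
Dir NE: opp run (3,1) capped by B -> flip
Dir W: edge -> no flip
Dir E: first cell '.' (not opp) -> no flip
Dir SW: edge -> no flip
Dir S: first cell '.' (not opp) -> no flip
Dir SE: first cell '.' (not opp) -> no flip
All flips: (3,1)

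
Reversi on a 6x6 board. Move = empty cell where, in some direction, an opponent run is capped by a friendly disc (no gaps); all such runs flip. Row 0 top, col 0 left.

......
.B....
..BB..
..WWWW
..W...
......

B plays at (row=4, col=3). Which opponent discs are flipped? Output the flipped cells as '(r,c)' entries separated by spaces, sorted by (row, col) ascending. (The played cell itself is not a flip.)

Answer: (3,3)

Derivation:
Dir NW: opp run (3,2), next='.' -> no flip
Dir N: opp run (3,3) capped by B -> flip
Dir NE: opp run (3,4), next='.' -> no flip
Dir W: opp run (4,2), next='.' -> no flip
Dir E: first cell '.' (not opp) -> no flip
Dir SW: first cell '.' (not opp) -> no flip
Dir S: first cell '.' (not opp) -> no flip
Dir SE: first cell '.' (not opp) -> no flip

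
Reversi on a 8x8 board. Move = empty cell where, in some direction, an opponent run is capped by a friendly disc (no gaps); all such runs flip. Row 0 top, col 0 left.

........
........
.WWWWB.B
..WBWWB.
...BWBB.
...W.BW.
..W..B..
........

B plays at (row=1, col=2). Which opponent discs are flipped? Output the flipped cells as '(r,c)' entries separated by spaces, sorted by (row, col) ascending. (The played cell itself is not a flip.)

Dir NW: first cell '.' (not opp) -> no flip
Dir N: first cell '.' (not opp) -> no flip
Dir NE: first cell '.' (not opp) -> no flip
Dir W: first cell '.' (not opp) -> no flip
Dir E: first cell '.' (not opp) -> no flip
Dir SW: opp run (2,1), next='.' -> no flip
Dir S: opp run (2,2) (3,2), next='.' -> no flip
Dir SE: opp run (2,3) (3,4) capped by B -> flip

Answer: (2,3) (3,4)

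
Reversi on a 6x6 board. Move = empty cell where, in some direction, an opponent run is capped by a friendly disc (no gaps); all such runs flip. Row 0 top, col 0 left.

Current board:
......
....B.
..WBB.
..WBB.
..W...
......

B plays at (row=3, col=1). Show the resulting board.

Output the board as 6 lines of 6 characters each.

Place B at (3,1); scan 8 dirs for brackets.
Dir NW: first cell '.' (not opp) -> no flip
Dir N: first cell '.' (not opp) -> no flip
Dir NE: opp run (2,2), next='.' -> no flip
Dir W: first cell '.' (not opp) -> no flip
Dir E: opp run (3,2) capped by B -> flip
Dir SW: first cell '.' (not opp) -> no flip
Dir S: first cell '.' (not opp) -> no flip
Dir SE: opp run (4,2), next='.' -> no flip
All flips: (3,2)

Answer: ......
....B.
..WBB.
.BBBB.
..W...
......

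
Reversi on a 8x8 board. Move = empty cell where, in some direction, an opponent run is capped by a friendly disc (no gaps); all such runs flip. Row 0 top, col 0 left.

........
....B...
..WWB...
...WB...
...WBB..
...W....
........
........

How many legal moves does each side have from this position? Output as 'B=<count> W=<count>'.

Answer: B=7 W=7

Derivation:
-- B to move --
(1,1): flips 2 -> legal
(1,2): flips 1 -> legal
(1,3): no bracket -> illegal
(2,1): flips 2 -> legal
(3,1): no bracket -> illegal
(3,2): flips 2 -> legal
(4,2): flips 2 -> legal
(5,2): flips 1 -> legal
(5,4): no bracket -> illegal
(6,2): flips 1 -> legal
(6,3): no bracket -> illegal
(6,4): no bracket -> illegal
B mobility = 7
-- W to move --
(0,3): no bracket -> illegal
(0,4): no bracket -> illegal
(0,5): flips 1 -> legal
(1,3): no bracket -> illegal
(1,5): flips 1 -> legal
(2,5): flips 2 -> legal
(3,5): flips 2 -> legal
(3,6): no bracket -> illegal
(4,6): flips 2 -> legal
(5,4): no bracket -> illegal
(5,5): flips 1 -> legal
(5,6): flips 2 -> legal
W mobility = 7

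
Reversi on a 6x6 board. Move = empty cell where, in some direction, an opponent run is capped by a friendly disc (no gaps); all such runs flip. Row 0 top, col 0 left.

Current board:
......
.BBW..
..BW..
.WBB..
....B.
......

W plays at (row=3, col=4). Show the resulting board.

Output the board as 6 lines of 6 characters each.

Place W at (3,4); scan 8 dirs for brackets.
Dir NW: first cell 'W' (not opp) -> no flip
Dir N: first cell '.' (not opp) -> no flip
Dir NE: first cell '.' (not opp) -> no flip
Dir W: opp run (3,3) (3,2) capped by W -> flip
Dir E: first cell '.' (not opp) -> no flip
Dir SW: first cell '.' (not opp) -> no flip
Dir S: opp run (4,4), next='.' -> no flip
Dir SE: first cell '.' (not opp) -> no flip
All flips: (3,2) (3,3)

Answer: ......
.BBW..
..BW..
.WWWW.
....B.
......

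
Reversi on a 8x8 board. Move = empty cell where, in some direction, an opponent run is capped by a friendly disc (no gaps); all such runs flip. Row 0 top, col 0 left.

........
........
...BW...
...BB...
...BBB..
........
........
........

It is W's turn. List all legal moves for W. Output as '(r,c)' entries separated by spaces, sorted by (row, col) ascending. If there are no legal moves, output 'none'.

Answer: (2,2) (4,2) (5,4)

Derivation:
(1,2): no bracket -> illegal
(1,3): no bracket -> illegal
(1,4): no bracket -> illegal
(2,2): flips 1 -> legal
(2,5): no bracket -> illegal
(3,2): no bracket -> illegal
(3,5): no bracket -> illegal
(3,6): no bracket -> illegal
(4,2): flips 1 -> legal
(4,6): no bracket -> illegal
(5,2): no bracket -> illegal
(5,3): no bracket -> illegal
(5,4): flips 2 -> legal
(5,5): no bracket -> illegal
(5,6): no bracket -> illegal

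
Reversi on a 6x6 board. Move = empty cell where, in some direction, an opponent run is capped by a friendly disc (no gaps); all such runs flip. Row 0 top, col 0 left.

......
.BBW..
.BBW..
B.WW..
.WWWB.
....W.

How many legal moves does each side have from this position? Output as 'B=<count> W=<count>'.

Answer: B=6 W=9

Derivation:
-- B to move --
(0,2): no bracket -> illegal
(0,3): no bracket -> illegal
(0,4): flips 1 -> legal
(1,4): flips 1 -> legal
(2,4): flips 1 -> legal
(3,1): no bracket -> illegal
(3,4): flips 1 -> legal
(4,0): flips 3 -> legal
(4,5): no bracket -> illegal
(5,0): no bracket -> illegal
(5,1): no bracket -> illegal
(5,2): flips 3 -> legal
(5,3): no bracket -> illegal
(5,5): no bracket -> illegal
B mobility = 6
-- W to move --
(0,0): flips 2 -> legal
(0,1): flips 1 -> legal
(0,2): flips 2 -> legal
(0,3): no bracket -> illegal
(1,0): flips 3 -> legal
(2,0): flips 2 -> legal
(3,1): flips 1 -> legal
(3,4): flips 1 -> legal
(3,5): no bracket -> illegal
(4,0): no bracket -> illegal
(4,5): flips 1 -> legal
(5,3): no bracket -> illegal
(5,5): flips 1 -> legal
W mobility = 9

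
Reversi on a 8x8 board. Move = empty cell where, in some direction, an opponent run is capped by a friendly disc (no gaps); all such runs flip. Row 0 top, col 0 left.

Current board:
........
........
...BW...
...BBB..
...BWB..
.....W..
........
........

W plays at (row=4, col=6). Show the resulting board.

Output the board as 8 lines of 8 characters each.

Answer: ........
........
...BW...
...BBW..
...BWWW.
.....W..
........
........

Derivation:
Place W at (4,6); scan 8 dirs for brackets.
Dir NW: opp run (3,5) capped by W -> flip
Dir N: first cell '.' (not opp) -> no flip
Dir NE: first cell '.' (not opp) -> no flip
Dir W: opp run (4,5) capped by W -> flip
Dir E: first cell '.' (not opp) -> no flip
Dir SW: first cell 'W' (not opp) -> no flip
Dir S: first cell '.' (not opp) -> no flip
Dir SE: first cell '.' (not opp) -> no flip
All flips: (3,5) (4,5)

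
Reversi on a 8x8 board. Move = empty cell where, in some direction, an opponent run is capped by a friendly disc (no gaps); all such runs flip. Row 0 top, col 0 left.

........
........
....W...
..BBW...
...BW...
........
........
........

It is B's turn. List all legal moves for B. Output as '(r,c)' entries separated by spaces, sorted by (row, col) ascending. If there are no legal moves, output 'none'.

Answer: (1,5) (2,5) (3,5) (4,5) (5,5)

Derivation:
(1,3): no bracket -> illegal
(1,4): no bracket -> illegal
(1,5): flips 1 -> legal
(2,3): no bracket -> illegal
(2,5): flips 1 -> legal
(3,5): flips 1 -> legal
(4,5): flips 1 -> legal
(5,3): no bracket -> illegal
(5,4): no bracket -> illegal
(5,5): flips 1 -> legal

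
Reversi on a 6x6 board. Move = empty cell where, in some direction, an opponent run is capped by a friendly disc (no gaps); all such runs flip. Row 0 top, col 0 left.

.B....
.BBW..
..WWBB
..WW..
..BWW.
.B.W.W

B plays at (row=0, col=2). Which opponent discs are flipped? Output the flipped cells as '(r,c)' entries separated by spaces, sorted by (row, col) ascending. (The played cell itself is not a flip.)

Dir NW: edge -> no flip
Dir N: edge -> no flip
Dir NE: edge -> no flip
Dir W: first cell 'B' (not opp) -> no flip
Dir E: first cell '.' (not opp) -> no flip
Dir SW: first cell 'B' (not opp) -> no flip
Dir S: first cell 'B' (not opp) -> no flip
Dir SE: opp run (1,3) capped by B -> flip

Answer: (1,3)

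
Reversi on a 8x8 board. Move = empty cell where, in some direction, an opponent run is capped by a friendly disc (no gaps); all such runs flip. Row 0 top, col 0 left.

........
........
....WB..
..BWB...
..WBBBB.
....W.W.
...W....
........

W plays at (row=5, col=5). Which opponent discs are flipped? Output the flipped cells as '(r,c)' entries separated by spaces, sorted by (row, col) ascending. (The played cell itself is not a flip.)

Answer: (4,4)

Derivation:
Dir NW: opp run (4,4) capped by W -> flip
Dir N: opp run (4,5), next='.' -> no flip
Dir NE: opp run (4,6), next='.' -> no flip
Dir W: first cell 'W' (not opp) -> no flip
Dir E: first cell 'W' (not opp) -> no flip
Dir SW: first cell '.' (not opp) -> no flip
Dir S: first cell '.' (not opp) -> no flip
Dir SE: first cell '.' (not opp) -> no flip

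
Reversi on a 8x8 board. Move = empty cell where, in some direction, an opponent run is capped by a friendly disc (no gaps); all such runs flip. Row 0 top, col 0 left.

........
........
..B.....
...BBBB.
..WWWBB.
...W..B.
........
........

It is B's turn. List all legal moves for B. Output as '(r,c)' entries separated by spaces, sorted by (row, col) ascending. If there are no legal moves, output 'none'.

Answer: (4,1) (5,1) (5,2) (5,4) (5,5) (6,2) (6,3)

Derivation:
(3,1): no bracket -> illegal
(3,2): no bracket -> illegal
(4,1): flips 3 -> legal
(5,1): flips 1 -> legal
(5,2): flips 1 -> legal
(5,4): flips 1 -> legal
(5,5): flips 1 -> legal
(6,2): flips 2 -> legal
(6,3): flips 2 -> legal
(6,4): no bracket -> illegal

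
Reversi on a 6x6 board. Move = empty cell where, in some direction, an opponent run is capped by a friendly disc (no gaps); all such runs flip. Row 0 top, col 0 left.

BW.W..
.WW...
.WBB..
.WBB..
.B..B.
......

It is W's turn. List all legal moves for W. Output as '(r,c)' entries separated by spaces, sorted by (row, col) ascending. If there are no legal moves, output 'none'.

(1,0): no bracket -> illegal
(1,3): flips 1 -> legal
(1,4): no bracket -> illegal
(2,4): flips 2 -> legal
(3,0): no bracket -> illegal
(3,4): flips 3 -> legal
(3,5): no bracket -> illegal
(4,0): no bracket -> illegal
(4,2): flips 2 -> legal
(4,3): flips 1 -> legal
(4,5): no bracket -> illegal
(5,0): no bracket -> illegal
(5,1): flips 1 -> legal
(5,2): no bracket -> illegal
(5,3): no bracket -> illegal
(5,4): no bracket -> illegal
(5,5): flips 3 -> legal

Answer: (1,3) (2,4) (3,4) (4,2) (4,3) (5,1) (5,5)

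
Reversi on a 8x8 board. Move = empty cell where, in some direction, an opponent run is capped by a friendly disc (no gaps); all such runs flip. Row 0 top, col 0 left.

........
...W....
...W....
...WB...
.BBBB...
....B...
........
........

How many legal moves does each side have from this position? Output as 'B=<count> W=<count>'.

-- B to move --
(0,2): no bracket -> illegal
(0,3): flips 3 -> legal
(0,4): no bracket -> illegal
(1,2): flips 1 -> legal
(1,4): no bracket -> illegal
(2,2): flips 1 -> legal
(2,4): flips 1 -> legal
(3,2): flips 1 -> legal
B mobility = 5
-- W to move --
(2,4): no bracket -> illegal
(2,5): no bracket -> illegal
(3,0): no bracket -> illegal
(3,1): no bracket -> illegal
(3,2): no bracket -> illegal
(3,5): flips 1 -> legal
(4,0): no bracket -> illegal
(4,5): flips 1 -> legal
(5,0): no bracket -> illegal
(5,1): flips 1 -> legal
(5,2): no bracket -> illegal
(5,3): flips 1 -> legal
(5,5): flips 1 -> legal
(6,3): no bracket -> illegal
(6,4): no bracket -> illegal
(6,5): no bracket -> illegal
W mobility = 5

Answer: B=5 W=5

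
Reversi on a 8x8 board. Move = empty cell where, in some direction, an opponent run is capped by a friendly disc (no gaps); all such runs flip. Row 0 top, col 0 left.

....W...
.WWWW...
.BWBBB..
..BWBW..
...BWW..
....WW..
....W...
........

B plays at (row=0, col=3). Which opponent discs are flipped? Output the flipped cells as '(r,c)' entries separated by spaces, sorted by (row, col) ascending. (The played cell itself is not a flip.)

Dir NW: edge -> no flip
Dir N: edge -> no flip
Dir NE: edge -> no flip
Dir W: first cell '.' (not opp) -> no flip
Dir E: opp run (0,4), next='.' -> no flip
Dir SW: opp run (1,2) capped by B -> flip
Dir S: opp run (1,3) capped by B -> flip
Dir SE: opp run (1,4) capped by B -> flip

Answer: (1,2) (1,3) (1,4)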